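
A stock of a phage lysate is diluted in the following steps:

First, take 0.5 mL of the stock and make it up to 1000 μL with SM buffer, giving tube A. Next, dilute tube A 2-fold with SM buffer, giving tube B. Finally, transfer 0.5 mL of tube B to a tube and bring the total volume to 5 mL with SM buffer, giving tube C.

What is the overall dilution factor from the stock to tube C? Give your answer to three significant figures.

40.0

Step 1: 0.5 mL brought to 1000 μL → factor 1/0.5 = 2
Step 2: 2-fold → factor 2
Step 3: 0.5 mL brought to 5 mL → factor 5/0.5 = 10
Overall dilution factor = 2 × 2 × 10 = 40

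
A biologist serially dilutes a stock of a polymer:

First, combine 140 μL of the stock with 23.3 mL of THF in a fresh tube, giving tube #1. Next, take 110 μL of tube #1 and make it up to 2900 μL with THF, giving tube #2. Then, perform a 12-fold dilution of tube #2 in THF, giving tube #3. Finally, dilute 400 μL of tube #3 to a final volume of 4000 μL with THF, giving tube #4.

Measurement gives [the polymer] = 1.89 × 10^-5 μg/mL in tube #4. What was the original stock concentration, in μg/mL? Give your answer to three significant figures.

10.0 μg/mL

Step 1: 140 μL + 23.3 mL = 23440 μL total → factor 23440/140 = 167.43
Step 2: 110 μL brought to 2900 μL → factor 2900/110 = 26.364
Step 3: 12-fold → factor 12
Step 4: 400 μL brought to 4000 μL → factor 4000/400 = 10
Overall dilution factor = 167.43 × 26.364 × 12 × 10 = 5.2968 × 10^5
Stock = 1.89 × 10^-5 μg/mL × 5.2968 × 10^5 = 10.0 μg/mL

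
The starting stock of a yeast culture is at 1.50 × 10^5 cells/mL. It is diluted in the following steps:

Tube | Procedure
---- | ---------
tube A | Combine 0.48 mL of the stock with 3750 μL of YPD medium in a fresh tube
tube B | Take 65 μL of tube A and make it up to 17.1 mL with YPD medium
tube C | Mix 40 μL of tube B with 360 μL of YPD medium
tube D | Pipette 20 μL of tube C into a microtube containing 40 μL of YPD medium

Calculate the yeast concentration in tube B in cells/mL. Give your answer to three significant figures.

64.7 cells/mL

Step 1: 0.48 mL + 3750 μL = 4.23 mL total → factor 4.23/0.48 = 8.8125
Step 2: 65 μL brought to 17.1 mL → factor 17100/65 = 263.08
Dilution factor through tube B = 8.8125 × 263.08 = 2318.4
[tube B] = 1.50 × 10^5 cells/mL / 2318.4 = 64.7 cells/mL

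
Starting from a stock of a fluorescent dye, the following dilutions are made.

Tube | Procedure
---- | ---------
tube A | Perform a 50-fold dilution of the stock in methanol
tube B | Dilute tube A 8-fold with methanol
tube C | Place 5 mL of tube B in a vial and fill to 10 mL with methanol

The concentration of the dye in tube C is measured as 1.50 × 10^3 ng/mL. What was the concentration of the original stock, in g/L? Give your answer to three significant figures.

1.20 g/L

Step 1: 50-fold → factor 50
Step 2: 8-fold → factor 8
Step 3: 5 mL brought to 10 mL → factor 10/5 = 2
Overall dilution factor = 50 × 8 × 2 = 800
Stock = 1.50 × 10^3 ng/mL × 800 = 1.200 × 10^6 ng/mL = 1.20 g/L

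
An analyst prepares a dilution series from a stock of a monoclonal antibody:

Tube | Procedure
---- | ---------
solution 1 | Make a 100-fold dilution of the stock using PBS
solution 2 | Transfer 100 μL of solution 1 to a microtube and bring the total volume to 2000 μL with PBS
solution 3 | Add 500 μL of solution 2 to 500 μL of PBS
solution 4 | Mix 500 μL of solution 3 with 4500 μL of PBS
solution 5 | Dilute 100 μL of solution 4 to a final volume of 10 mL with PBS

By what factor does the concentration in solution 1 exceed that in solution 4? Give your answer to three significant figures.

400

Step 1: 100-fold → factor 100
Step 2: 100 μL brought to 2000 μL → factor 2000/100 = 20
Step 3: 500 μL + 500 μL = 1000 μL total → factor 1000/500 = 2
Step 4: 500 μL + 4500 μL = 5000 μL total → factor 5000/500 = 10
Dilution factor to solution 1 = 100; to solution 4 = 40000
[solution 1]/[solution 4] = (factor to solution 4)/(factor to solution 1) = 40000/100 = 400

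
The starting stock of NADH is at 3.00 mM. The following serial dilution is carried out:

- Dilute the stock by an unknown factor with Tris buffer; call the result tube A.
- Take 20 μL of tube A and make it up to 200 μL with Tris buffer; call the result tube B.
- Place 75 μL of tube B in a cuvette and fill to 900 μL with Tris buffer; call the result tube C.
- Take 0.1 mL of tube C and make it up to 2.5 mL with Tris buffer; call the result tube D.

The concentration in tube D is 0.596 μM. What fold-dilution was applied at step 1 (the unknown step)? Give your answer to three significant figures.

Step 1: unknown factor x
Step 2: 20 μL brought to 200 μL → factor 200/20 = 10
Step 3: 75 μL brought to 900 μL → factor 900/75 = 12
Step 4: 0.1 mL brought to 2.5 mL → factor 2.5/0.1 = 25
Product of known-step factors = 3000
Overall factor = 3.00 mM / (0.596 μM) = 5033.6
x = 5033.6 / 3000 = 1.68

1.68-fold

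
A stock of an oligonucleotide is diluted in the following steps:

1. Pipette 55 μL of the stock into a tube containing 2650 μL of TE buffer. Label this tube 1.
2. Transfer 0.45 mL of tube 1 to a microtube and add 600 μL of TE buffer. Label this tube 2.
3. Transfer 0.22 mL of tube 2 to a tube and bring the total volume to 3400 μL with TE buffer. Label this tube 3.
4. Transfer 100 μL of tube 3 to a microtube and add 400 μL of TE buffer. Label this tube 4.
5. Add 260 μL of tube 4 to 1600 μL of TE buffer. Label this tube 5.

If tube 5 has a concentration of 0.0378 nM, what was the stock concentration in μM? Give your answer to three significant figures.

Step 1: 55 μL + 2650 μL = 2705 μL total → factor 2705/55 = 49.182
Step 2: 0.45 mL + 600 μL = 1.05 mL total → factor 1.05/0.45 = 2.3333
Step 3: 0.22 mL brought to 3400 μL → factor 3.4/0.22 = 15.455
Step 4: 100 μL + 400 μL = 500 μL total → factor 500/100 = 5
Step 5: 260 μL + 1600 μL = 1860 μL total → factor 1860/260 = 7.1538
Overall dilution factor = 49.182 × 2.3333 × 15.455 × 5 × 7.1538 = 63438
Stock = 0.0378 nM × 63438 = 2398 nM = 2.40 μM

2.40 μM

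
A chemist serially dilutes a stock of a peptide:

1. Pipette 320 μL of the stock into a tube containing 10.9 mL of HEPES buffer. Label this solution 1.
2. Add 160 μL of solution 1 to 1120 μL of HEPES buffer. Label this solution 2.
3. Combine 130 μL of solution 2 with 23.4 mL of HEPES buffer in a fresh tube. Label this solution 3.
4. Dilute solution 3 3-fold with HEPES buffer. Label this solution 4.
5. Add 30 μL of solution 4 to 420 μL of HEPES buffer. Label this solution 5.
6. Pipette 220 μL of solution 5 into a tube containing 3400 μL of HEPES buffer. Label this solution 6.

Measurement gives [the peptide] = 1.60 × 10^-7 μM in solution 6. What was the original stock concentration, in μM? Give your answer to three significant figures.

6.01 μM

Step 1: 320 μL + 10.9 mL = 11220 μL total → factor 11220/320 = 35.062
Step 2: 160 μL + 1120 μL = 1280 μL total → factor 1280/160 = 8
Step 3: 130 μL + 23.4 mL = 23530 μL total → factor 23530/130 = 181
Step 4: 3-fold → factor 3
Step 5: 30 μL + 420 μL = 450 μL total → factor 450/30 = 15
Step 6: 220 μL + 3400 μL = 3620 μL total → factor 3620/220 = 16.455
Overall dilution factor = 35.062 × 8 × 181 × 3 × 15 × 16.455 = 3.7593 × 10^7
Stock = 1.60 × 10^-7 μM × 3.7593 × 10^7 = 6.01 μM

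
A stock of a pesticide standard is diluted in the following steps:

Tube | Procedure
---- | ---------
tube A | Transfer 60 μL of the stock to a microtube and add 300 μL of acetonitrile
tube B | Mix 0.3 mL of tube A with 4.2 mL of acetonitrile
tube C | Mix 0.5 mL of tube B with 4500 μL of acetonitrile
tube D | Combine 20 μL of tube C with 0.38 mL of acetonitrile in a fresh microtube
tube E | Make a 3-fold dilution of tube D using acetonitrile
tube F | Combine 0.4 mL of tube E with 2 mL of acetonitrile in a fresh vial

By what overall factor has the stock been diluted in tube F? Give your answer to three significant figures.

Step 1: 60 μL + 300 μL = 360 μL total → factor 360/60 = 6
Step 2: 0.3 mL + 4.2 mL = 4.5 mL total → factor 4.5/0.3 = 15
Step 3: 0.5 mL + 4500 μL = 5 mL total → factor 5/0.5 = 10
Step 4: 20 μL + 0.38 mL = 400 μL total → factor 400/20 = 20
Step 5: 3-fold → factor 3
Step 6: 0.4 mL + 2 mL = 2.4 mL total → factor 2.4/0.4 = 6
Overall dilution factor = 6 × 15 × 10 × 20 × 3 × 6 = 3.24 × 10^5

3.24 × 10^5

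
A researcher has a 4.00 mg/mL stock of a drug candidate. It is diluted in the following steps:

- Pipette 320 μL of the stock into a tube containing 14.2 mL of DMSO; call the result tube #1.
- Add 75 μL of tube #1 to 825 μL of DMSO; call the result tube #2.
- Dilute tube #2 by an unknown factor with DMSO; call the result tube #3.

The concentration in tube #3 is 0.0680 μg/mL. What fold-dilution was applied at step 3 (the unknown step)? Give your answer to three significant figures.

Step 1: 320 μL + 14.2 mL = 14520 μL total → factor 14520/320 = 45.375
Step 2: 75 μL + 825 μL = 900 μL total → factor 900/75 = 12
Step 3: unknown factor x
Product of known-step factors = 544.5
Overall factor = 4.00 mg/mL / (0.0680 μg/mL) = 58824
x = 58824 / 544.5 = 108

108-fold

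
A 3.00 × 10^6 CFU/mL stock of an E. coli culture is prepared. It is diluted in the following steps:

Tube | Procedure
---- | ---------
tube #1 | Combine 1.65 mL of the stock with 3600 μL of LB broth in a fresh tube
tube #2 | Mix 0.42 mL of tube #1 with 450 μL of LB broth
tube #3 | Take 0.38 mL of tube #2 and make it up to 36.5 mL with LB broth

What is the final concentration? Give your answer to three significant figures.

Step 1: 1.65 mL + 3600 μL = 5.25 mL total → factor 5.25/1.65 = 3.1818
Step 2: 0.42 mL + 450 μL = 0.87 mL total → factor 0.87/0.42 = 2.0714
Step 3: 0.38 mL brought to 36.5 mL → factor 36.5/0.38 = 96.053
Overall dilution factor = 3.1818 × 2.0714 × 96.053 = 633.07
Final = 3.00 × 10^6 CFU/mL / 633.07 = 4.74 × 10^3 CFU/mL

4.74 × 10^3 CFU/mL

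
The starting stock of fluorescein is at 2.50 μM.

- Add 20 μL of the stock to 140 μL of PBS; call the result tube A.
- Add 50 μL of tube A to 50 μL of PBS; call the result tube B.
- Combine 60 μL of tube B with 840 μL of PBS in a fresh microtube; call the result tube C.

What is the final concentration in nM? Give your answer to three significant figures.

10.4 nM

Step 1: 20 μL + 140 μL = 160 μL total → factor 160/20 = 8
Step 2: 50 μL + 50 μL = 100 μL total → factor 100/50 = 2
Step 3: 60 μL + 840 μL = 900 μL total → factor 900/60 = 15
Overall dilution factor = 8 × 2 × 15 = 240
Final = 2.50 μM / 240 = 0.01042 μM = 10.4 nM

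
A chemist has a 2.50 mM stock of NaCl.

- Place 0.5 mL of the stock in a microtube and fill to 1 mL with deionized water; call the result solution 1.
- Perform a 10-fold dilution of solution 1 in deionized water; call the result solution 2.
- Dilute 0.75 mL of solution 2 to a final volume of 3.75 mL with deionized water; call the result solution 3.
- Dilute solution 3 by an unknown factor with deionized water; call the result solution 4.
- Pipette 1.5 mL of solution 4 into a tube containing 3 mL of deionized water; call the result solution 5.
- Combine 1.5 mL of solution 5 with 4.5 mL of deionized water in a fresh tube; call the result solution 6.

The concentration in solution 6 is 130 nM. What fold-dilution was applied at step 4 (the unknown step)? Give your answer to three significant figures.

Step 1: 0.5 mL brought to 1 mL → factor 1/0.5 = 2
Step 2: 10-fold → factor 10
Step 3: 0.75 mL brought to 3.75 mL → factor 3.75/0.75 = 5
Step 4: unknown factor x
Step 5: 1.5 mL + 3 mL = 4.5 mL total → factor 4.5/1.5 = 3
Step 6: 1.5 mL + 4.5 mL = 6 mL total → factor 6/1.5 = 4
Product of known-step factors = 1200
Overall factor = 2.50 mM / (130 nM) = 19231
x = 19231 / 1200 = 16.0

16.0-fold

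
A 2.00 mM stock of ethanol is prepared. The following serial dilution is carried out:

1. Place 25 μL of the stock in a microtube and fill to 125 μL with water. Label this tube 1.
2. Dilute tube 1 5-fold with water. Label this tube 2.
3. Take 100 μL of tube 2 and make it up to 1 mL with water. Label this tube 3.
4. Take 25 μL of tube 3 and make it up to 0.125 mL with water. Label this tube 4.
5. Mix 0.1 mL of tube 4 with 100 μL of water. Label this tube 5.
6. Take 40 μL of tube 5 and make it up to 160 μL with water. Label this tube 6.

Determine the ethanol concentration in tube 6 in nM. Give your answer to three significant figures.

Step 1: 25 μL brought to 125 μL → factor 125/25 = 5
Step 2: 5-fold → factor 5
Step 3: 100 μL brought to 1 mL → factor 1000/100 = 10
Step 4: 25 μL brought to 0.125 mL → factor 125/25 = 5
Step 5: 0.1 mL + 100 μL = 0.2 mL total → factor 0.2/0.1 = 2
Step 6: 40 μL brought to 160 μL → factor 160/40 = 4
Overall dilution factor = 5 × 5 × 10 × 5 × 2 × 4 = 10000
Final = 2.00 mM / 10000 = 0.0002000 mM = 200 nM

200 nM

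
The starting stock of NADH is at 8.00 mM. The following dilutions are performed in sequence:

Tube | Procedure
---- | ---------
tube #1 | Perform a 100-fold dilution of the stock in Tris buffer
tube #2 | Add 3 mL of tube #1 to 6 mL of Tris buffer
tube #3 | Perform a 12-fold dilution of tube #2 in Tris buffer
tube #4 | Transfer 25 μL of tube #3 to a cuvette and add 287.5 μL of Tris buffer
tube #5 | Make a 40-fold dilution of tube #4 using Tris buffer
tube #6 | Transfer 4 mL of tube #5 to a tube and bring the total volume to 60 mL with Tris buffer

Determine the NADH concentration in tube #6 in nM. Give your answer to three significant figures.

0.296 nM

Step 1: 100-fold → factor 100
Step 2: 3 mL + 6 mL = 9 mL total → factor 9/3 = 3
Step 3: 12-fold → factor 12
Step 4: 25 μL + 287.5 μL = 312.5 μL total → factor 312.5/25 = 12.5
Step 5: 40-fold → factor 40
Step 6: 4 mL brought to 60 mL → factor 60/4 = 15
Overall dilution factor = 100 × 3 × 12 × 12.5 × 40 × 15 = 2.7 × 10^7
Final = 8.00 mM / 2.7 × 10^7 = 2.963 × 10^-7 mM = 0.296 nM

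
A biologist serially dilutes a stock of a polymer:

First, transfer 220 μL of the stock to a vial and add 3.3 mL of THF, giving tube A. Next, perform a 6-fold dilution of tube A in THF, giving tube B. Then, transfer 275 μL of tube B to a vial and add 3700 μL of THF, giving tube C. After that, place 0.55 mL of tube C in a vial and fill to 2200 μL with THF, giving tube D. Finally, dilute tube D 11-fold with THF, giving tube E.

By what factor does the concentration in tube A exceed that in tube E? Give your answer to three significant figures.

Step 1: 220 μL + 3.3 mL = 3520 μL total → factor 3520/220 = 16
Step 2: 6-fold → factor 6
Step 3: 275 μL + 3700 μL = 3975 μL total → factor 3975/275 = 14.455
Step 4: 0.55 mL brought to 2200 μL → factor 2.2/0.55 = 4
Step 5: 11-fold → factor 11
Dilution factor to tube A = 16; to tube E = 61056
[tube A]/[tube E] = (factor to tube E)/(factor to tube A) = 61056/16 = 3.82 × 10^3

3.82 × 10^3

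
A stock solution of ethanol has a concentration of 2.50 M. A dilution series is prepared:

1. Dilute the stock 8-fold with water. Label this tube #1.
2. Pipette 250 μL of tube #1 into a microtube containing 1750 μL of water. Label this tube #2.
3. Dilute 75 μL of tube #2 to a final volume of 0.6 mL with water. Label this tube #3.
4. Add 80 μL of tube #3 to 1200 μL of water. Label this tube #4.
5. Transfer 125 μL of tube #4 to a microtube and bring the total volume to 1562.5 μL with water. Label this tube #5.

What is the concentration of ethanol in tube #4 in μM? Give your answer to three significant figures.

305 μM

Step 1: 8-fold → factor 8
Step 2: 250 μL + 1750 μL = 2000 μL total → factor 2000/250 = 8
Step 3: 75 μL brought to 0.6 mL → factor 600/75 = 8
Step 4: 80 μL + 1200 μL = 1280 μL total → factor 1280/80 = 16
Dilution factor through tube #4 = 8 × 8 × 8 × 16 = 8192
[tube #4] = 2.50 M / 8192 = 0.0003052 M = 305 μM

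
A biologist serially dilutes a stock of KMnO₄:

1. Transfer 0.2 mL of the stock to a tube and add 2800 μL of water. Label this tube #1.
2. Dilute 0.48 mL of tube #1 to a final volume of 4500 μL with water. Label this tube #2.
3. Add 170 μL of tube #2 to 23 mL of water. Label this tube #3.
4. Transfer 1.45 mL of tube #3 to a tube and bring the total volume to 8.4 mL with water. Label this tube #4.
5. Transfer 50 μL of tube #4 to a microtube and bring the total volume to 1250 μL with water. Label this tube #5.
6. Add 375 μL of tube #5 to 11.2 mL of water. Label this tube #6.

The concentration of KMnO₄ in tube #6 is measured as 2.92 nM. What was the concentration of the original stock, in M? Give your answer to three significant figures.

0.250 M

Step 1: 0.2 mL + 2800 μL = 3 mL total → factor 3/0.2 = 15
Step 2: 0.48 mL brought to 4500 μL → factor 4.5/0.48 = 9.375
Step 3: 170 μL + 23 mL = 23170 μL total → factor 23170/170 = 136.29
Step 4: 1.45 mL brought to 8.4 mL → factor 8.4/1.45 = 5.7931
Step 5: 50 μL brought to 1250 μL → factor 1250/50 = 25
Step 6: 375 μL + 11.2 mL = 11575 μL total → factor 11575/375 = 30.867
Overall dilution factor = 15 × 9.375 × 136.29 × 5.7931 × 25 × 30.867 = 8.568 × 10^7
Stock = 2.92 nM × 8.568 × 10^7 = 2.502 × 10^8 nM = 0.250 M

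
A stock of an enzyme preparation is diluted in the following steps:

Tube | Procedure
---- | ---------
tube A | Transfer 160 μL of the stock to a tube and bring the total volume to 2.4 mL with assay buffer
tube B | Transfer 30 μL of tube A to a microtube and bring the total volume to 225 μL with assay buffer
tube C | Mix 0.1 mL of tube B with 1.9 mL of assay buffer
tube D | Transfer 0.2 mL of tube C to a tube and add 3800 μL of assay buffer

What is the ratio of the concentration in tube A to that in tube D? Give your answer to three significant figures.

Step 1: 160 μL brought to 2.4 mL → factor 2400/160 = 15
Step 2: 30 μL brought to 225 μL → factor 225/30 = 7.5
Step 3: 0.1 mL + 1.9 mL = 2 mL total → factor 2/0.1 = 20
Step 4: 0.2 mL + 3800 μL = 4 mL total → factor 4/0.2 = 20
Dilution factor to tube A = 15; to tube D = 45000
[tube A]/[tube D] = (factor to tube D)/(factor to tube A) = 45000/15 = 3.00 × 10^3

3.00 × 10^3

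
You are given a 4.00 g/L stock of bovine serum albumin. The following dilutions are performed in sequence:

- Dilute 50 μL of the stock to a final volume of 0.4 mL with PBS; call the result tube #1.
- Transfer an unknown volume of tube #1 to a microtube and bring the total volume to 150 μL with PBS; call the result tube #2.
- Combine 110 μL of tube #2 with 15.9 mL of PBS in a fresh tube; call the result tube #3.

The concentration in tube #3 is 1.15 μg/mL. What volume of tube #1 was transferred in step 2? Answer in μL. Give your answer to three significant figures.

50.2 μL

Step 1: 50 μL brought to 0.4 mL → factor 400/50 = 8
Step 2: v brought to 150 μL → factor = 150 μL/v
Step 3: 110 μL + 15.9 mL = 16010 μL total → factor 16010/110 = 145.55
Product of known-step factors = 1164.4
Overall factor = 4.00 g/L / (1.15 μg/mL) = 3478.3
Step-2 factor = 3478.3 / 1164.4 = 2.9873
v = 150 μL / 2.9873 = 50.2 μL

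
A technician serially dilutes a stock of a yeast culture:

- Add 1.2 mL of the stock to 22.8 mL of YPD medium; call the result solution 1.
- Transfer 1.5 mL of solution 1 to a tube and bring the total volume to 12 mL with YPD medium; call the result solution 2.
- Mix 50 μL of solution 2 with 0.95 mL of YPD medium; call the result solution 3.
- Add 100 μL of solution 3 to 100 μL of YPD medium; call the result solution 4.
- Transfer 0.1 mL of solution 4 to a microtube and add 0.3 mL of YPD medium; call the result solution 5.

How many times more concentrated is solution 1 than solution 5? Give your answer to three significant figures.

Step 1: 1.2 mL + 22.8 mL = 24 mL total → factor 24/1.2 = 20
Step 2: 1.5 mL brought to 12 mL → factor 12/1.5 = 8
Step 3: 50 μL + 0.95 mL = 1000 μL total → factor 1000/50 = 20
Step 4: 100 μL + 100 μL = 200 μL total → factor 200/100 = 2
Step 5: 0.1 mL + 0.3 mL = 0.4 mL total → factor 0.4/0.1 = 4
Dilution factor to solution 1 = 20; to solution 5 = 25600
[solution 1]/[solution 5] = (factor to solution 5)/(factor to solution 1) = 25600/20 = 1.28 × 10^3

1.28 × 10^3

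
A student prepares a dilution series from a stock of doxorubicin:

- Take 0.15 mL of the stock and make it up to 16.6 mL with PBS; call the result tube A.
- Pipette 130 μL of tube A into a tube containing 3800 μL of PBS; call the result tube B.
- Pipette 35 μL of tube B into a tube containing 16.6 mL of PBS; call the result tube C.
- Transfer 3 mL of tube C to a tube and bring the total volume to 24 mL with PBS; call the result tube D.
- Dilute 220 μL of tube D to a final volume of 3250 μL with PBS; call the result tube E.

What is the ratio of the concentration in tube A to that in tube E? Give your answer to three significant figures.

Step 1: 0.15 mL brought to 16.6 mL → factor 16.6/0.15 = 110.67
Step 2: 130 μL + 3800 μL = 3930 μL total → factor 3930/130 = 30.231
Step 3: 35 μL + 16.6 mL = 16635 μL total → factor 16635/35 = 475.29
Step 4: 3 mL brought to 24 mL → factor 24/3 = 8
Step 5: 220 μL brought to 3250 μL → factor 3250/220 = 14.773
Dilution factor to tube A = 110.67; to tube E = 1.8792 × 10^8
[tube A]/[tube E] = (factor to tube E)/(factor to tube A) = 1.8792 × 10^8/110.67 = 1.70 × 10^6

1.70 × 10^6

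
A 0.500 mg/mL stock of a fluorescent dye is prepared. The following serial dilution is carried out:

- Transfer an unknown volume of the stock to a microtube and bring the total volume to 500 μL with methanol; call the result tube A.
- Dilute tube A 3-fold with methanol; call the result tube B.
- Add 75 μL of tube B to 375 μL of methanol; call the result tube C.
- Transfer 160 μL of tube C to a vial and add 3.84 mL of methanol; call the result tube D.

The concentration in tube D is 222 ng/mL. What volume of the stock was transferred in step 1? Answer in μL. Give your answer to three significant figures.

Step 1: v brought to 500 μL → factor = 500 μL/v
Step 2: 3-fold → factor 3
Step 3: 75 μL + 375 μL = 450 μL total → factor 450/75 = 6
Step 4: 160 μL + 3.84 mL = 4000 μL total → factor 4000/160 = 25
Product of known-step factors = 450
Overall factor = 0.500 mg/mL / (222 ng/mL) = 2252.3
Step-1 factor = 2252.3 / 450 = 5.005
v = 500 μL / 5.005 = 99.9 μL

99.9 μL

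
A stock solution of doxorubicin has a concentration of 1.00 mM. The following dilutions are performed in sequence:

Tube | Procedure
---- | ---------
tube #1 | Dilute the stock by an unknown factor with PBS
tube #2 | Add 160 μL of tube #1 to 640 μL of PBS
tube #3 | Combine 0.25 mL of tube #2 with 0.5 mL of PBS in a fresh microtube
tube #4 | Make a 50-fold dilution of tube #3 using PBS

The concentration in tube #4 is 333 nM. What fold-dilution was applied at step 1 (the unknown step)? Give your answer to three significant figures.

Step 1: unknown factor x
Step 2: 160 μL + 640 μL = 800 μL total → factor 800/160 = 5
Step 3: 0.25 mL + 0.5 mL = 0.75 mL total → factor 0.75/0.25 = 3
Step 4: 50-fold → factor 50
Product of known-step factors = 750
Overall factor = 1.00 mM / (333 nM) = 3003
x = 3003 / 750 = 4.00

4.00-fold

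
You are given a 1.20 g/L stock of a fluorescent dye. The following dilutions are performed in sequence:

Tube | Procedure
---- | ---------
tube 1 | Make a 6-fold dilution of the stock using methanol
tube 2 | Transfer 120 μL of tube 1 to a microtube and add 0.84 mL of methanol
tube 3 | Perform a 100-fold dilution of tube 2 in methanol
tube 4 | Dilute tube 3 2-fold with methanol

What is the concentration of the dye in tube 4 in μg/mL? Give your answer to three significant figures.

Step 1: 6-fold → factor 6
Step 2: 120 μL + 0.84 mL = 960 μL total → factor 960/120 = 8
Step 3: 100-fold → factor 100
Step 4: 2-fold → factor 2
Overall dilution factor = 6 × 8 × 100 × 2 = 9600
Final = 1.20 g/L / 9600 = 0.0001250 g/L = 0.125 μg/mL

0.125 μg/mL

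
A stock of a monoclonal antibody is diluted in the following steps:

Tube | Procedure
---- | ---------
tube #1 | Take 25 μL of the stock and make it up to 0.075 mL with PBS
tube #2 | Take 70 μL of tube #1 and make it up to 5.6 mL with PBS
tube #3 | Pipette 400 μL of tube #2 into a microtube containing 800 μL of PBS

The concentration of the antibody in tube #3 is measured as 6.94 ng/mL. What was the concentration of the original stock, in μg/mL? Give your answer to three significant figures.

5.00 μg/mL

Step 1: 25 μL brought to 0.075 mL → factor 75/25 = 3
Step 2: 70 μL brought to 5.6 mL → factor 5600/70 = 80
Step 3: 400 μL + 800 μL = 1200 μL total → factor 1200/400 = 3
Overall dilution factor = 3 × 80 × 3 = 720
Stock = 6.94 ng/mL × 720 = 4997 ng/mL = 5.00 μg/mL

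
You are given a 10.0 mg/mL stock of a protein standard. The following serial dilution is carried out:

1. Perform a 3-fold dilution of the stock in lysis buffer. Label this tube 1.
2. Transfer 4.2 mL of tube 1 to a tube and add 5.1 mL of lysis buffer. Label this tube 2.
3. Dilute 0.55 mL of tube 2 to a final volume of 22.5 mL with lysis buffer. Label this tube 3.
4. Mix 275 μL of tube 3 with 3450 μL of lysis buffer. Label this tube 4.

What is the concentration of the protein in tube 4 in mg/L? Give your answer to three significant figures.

2.72 mg/L

Step 1: 3-fold → factor 3
Step 2: 4.2 mL + 5.1 mL = 9.3 mL total → factor 9.3/4.2 = 2.2143
Step 3: 0.55 mL brought to 22.5 mL → factor 22.5/0.55 = 40.909
Step 4: 275 μL + 3450 μL = 3725 μL total → factor 3725/275 = 13.545
Overall dilution factor = 3 × 2.2143 × 40.909 × 13.545 = 3681
Final = 10.0 mg/mL / 3681 = 0.002717 mg/mL = 2.72 mg/L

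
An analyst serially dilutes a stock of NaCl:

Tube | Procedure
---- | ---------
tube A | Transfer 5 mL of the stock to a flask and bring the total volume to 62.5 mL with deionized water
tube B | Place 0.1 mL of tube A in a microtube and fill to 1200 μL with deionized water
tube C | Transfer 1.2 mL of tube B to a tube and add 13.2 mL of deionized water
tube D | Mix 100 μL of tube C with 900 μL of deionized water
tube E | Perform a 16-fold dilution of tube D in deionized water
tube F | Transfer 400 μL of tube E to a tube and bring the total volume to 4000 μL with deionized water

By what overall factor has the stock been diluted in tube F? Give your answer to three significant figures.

Step 1: 5 mL brought to 62.5 mL → factor 62.5/5 = 12.5
Step 2: 0.1 mL brought to 1200 μL → factor 1.2/0.1 = 12
Step 3: 1.2 mL + 13.2 mL = 14.4 mL total → factor 14.4/1.2 = 12
Step 4: 100 μL + 900 μL = 1000 μL total → factor 1000/100 = 10
Step 5: 16-fold → factor 16
Step 6: 400 μL brought to 4000 μL → factor 4000/400 = 10
Overall dilution factor = 12.5 × 12 × 12 × 10 × 16 × 10 = 2.88 × 10^6

2.88 × 10^6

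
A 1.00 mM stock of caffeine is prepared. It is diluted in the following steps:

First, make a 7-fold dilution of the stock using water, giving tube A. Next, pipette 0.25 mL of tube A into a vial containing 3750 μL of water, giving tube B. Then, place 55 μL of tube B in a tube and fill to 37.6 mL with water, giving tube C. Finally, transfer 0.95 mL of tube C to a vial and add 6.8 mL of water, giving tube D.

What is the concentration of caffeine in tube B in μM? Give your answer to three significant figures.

Step 1: 7-fold → factor 7
Step 2: 0.25 mL + 3750 μL = 4 mL total → factor 4/0.25 = 16
Dilution factor through tube B = 7 × 16 = 112
[tube B] = 1.00 mM / 112 = 0.008929 mM = 8.93 μM

8.93 μM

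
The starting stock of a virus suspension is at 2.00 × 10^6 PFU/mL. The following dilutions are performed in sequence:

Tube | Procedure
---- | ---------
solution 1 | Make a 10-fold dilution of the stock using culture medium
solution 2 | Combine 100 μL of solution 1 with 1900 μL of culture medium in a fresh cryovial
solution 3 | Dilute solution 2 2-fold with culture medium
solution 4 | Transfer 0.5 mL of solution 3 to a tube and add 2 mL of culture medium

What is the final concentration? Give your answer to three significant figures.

Step 1: 10-fold → factor 10
Step 2: 100 μL + 1900 μL = 2000 μL total → factor 2000/100 = 20
Step 3: 2-fold → factor 2
Step 4: 0.5 mL + 2 mL = 2.5 mL total → factor 2.5/0.5 = 5
Overall dilution factor = 10 × 20 × 2 × 5 = 2000
Final = 2.00 × 10^6 PFU/mL / 2000 = 1.00 × 10^3 PFU/mL

1.00 × 10^3 PFU/mL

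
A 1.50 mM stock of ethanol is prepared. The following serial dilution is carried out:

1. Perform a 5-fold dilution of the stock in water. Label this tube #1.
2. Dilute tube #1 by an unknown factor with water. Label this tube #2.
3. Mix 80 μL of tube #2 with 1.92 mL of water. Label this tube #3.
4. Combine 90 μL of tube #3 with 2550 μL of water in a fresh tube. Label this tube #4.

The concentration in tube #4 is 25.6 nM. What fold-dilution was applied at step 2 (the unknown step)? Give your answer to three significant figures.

16.0-fold

Step 1: 5-fold → factor 5
Step 2: unknown factor x
Step 3: 80 μL + 1.92 mL = 2000 μL total → factor 2000/80 = 25
Step 4: 90 μL + 2550 μL = 2640 μL total → factor 2640/90 = 29.333
Product of known-step factors = 3666.7
Overall factor = 1.50 mM / (25.6 nM) = 58594
x = 58594 / 3666.7 = 16.0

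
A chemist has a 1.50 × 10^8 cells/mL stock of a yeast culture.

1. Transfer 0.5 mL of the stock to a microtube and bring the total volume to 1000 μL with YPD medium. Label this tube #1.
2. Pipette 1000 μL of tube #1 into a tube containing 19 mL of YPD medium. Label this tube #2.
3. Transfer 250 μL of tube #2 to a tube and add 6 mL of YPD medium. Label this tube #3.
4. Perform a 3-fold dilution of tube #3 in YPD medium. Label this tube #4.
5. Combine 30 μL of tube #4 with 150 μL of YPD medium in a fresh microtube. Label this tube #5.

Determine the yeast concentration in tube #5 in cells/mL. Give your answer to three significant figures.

Step 1: 0.5 mL brought to 1000 μL → factor 1/0.5 = 2
Step 2: 1000 μL + 19 mL = 20000 μL total → factor 20000/1000 = 20
Step 3: 250 μL + 6 mL = 6250 μL total → factor 6250/250 = 25
Step 4: 3-fold → factor 3
Step 5: 30 μL + 150 μL = 180 μL total → factor 180/30 = 6
Overall dilution factor = 2 × 20 × 25 × 3 × 6 = 18000
Final = 1.50 × 10^8 cells/mL / 18000 = 8.33 × 10^3 cells/mL

8.33 × 10^3 cells/mL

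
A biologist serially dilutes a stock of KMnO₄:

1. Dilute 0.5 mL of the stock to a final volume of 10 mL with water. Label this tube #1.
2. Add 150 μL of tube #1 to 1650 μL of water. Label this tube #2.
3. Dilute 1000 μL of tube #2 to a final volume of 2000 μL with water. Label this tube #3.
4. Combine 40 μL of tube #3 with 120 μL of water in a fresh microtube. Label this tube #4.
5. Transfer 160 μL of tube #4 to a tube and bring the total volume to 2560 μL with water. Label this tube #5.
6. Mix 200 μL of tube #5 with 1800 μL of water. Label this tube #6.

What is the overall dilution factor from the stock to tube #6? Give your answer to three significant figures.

Step 1: 0.5 mL brought to 10 mL → factor 10/0.5 = 20
Step 2: 150 μL + 1650 μL = 1800 μL total → factor 1800/150 = 12
Step 3: 1000 μL brought to 2000 μL → factor 2000/1000 = 2
Step 4: 40 μL + 120 μL = 160 μL total → factor 160/40 = 4
Step 5: 160 μL brought to 2560 μL → factor 2560/160 = 16
Step 6: 200 μL + 1800 μL = 2000 μL total → factor 2000/200 = 10
Overall dilution factor = 20 × 12 × 2 × 4 × 16 × 10 = 3.072 × 10^5

3.07 × 10^5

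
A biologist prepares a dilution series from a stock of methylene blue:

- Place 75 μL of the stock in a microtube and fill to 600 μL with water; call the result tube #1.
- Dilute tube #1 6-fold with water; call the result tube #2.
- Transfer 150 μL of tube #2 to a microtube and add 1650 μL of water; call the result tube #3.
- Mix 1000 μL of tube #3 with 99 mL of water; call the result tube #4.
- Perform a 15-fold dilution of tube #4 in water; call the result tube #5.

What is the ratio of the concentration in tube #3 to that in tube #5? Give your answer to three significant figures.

Step 1: 75 μL brought to 600 μL → factor 600/75 = 8
Step 2: 6-fold → factor 6
Step 3: 150 μL + 1650 μL = 1800 μL total → factor 1800/150 = 12
Step 4: 1000 μL + 99 mL = 1 × 10^5 μL total → factor 1 × 10^5/1000 = 100
Step 5: 15-fold → factor 15
Dilution factor to tube #3 = 576; to tube #5 = 8.64 × 10^5
[tube #3]/[tube #5] = (factor to tube #5)/(factor to tube #3) = 8.64 × 10^5/576 = 1.50 × 10^3

1.50 × 10^3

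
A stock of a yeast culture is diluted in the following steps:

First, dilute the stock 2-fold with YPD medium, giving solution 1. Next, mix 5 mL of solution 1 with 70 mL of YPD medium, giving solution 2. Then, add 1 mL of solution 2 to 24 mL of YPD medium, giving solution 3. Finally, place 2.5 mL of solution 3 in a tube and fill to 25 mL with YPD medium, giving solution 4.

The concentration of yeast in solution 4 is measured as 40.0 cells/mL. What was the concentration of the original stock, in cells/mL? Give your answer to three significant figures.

3.00 × 10^5 cells/mL

Step 1: 2-fold → factor 2
Step 2: 5 mL + 70 mL = 75 mL total → factor 75/5 = 15
Step 3: 1 mL + 24 mL = 25 mL total → factor 25/1 = 25
Step 4: 2.5 mL brought to 25 mL → factor 25/2.5 = 10
Overall dilution factor = 2 × 15 × 25 × 10 = 7500
Stock = 40.0 cells/mL × 7500 = 3.00 × 10^5 cells/mL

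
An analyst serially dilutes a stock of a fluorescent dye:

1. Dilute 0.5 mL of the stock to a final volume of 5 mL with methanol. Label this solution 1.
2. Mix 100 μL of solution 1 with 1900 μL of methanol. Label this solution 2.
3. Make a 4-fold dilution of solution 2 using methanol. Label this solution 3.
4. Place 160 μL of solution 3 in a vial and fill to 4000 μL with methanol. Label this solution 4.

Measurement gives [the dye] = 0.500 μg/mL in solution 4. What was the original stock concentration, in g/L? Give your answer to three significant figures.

Step 1: 0.5 mL brought to 5 mL → factor 5/0.5 = 10
Step 2: 100 μL + 1900 μL = 2000 μL total → factor 2000/100 = 20
Step 3: 4-fold → factor 4
Step 4: 160 μL brought to 4000 μL → factor 4000/160 = 25
Overall dilution factor = 10 × 20 × 4 × 25 = 20000
Stock = 0.500 μg/mL × 20000 = 1.000 × 10^4 μg/mL = 10.0 g/L

10.0 g/L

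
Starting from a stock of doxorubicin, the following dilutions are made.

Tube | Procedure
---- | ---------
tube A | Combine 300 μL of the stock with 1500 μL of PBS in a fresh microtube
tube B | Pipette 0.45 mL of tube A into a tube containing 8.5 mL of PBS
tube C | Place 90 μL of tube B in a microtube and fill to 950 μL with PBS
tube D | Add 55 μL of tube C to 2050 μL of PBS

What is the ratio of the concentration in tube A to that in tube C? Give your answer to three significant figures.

210

Step 1: 300 μL + 1500 μL = 1800 μL total → factor 1800/300 = 6
Step 2: 0.45 mL + 8.5 mL = 8.95 mL total → factor 8.95/0.45 = 19.889
Step 3: 90 μL brought to 950 μL → factor 950/90 = 10.556
Dilution factor to tube A = 6; to tube C = 1259.6
[tube A]/[tube C] = (factor to tube C)/(factor to tube A) = 1259.6/6 = 210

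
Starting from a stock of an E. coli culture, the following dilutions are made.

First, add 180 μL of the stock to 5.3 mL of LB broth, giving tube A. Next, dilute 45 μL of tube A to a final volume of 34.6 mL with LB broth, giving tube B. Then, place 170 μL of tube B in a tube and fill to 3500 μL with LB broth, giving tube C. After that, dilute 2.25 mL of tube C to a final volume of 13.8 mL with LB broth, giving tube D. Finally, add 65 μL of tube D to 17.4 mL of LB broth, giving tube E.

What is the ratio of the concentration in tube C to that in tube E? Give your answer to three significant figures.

1.65 × 10^3

Step 1: 180 μL + 5.3 mL = 5480 μL total → factor 5480/180 = 30.444
Step 2: 45 μL brought to 34.6 mL → factor 34600/45 = 768.89
Step 3: 170 μL brought to 3500 μL → factor 3500/170 = 20.588
Step 4: 2.25 mL brought to 13.8 mL → factor 13.8/2.25 = 6.1333
Step 5: 65 μL + 17.4 mL = 17465 μL total → factor 17465/65 = 268.69
Dilution factor to tube C = 4.8194 × 10^5; to tube E = 7.9422 × 10^8
[tube C]/[tube E] = (factor to tube E)/(factor to tube C) = 7.9422 × 10^8/4.8194 × 10^5 = 1.65 × 10^3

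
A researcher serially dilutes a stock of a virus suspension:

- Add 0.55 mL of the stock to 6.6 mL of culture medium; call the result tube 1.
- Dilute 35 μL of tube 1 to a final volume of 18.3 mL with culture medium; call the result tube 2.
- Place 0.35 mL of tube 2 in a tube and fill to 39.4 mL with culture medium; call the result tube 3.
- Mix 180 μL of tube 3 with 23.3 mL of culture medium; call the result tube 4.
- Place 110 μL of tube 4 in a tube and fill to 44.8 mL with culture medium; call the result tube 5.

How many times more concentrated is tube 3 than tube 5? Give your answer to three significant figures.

5.31 × 10^4

Step 1: 0.55 mL + 6.6 mL = 7.15 mL total → factor 7.15/0.55 = 13
Step 2: 35 μL brought to 18.3 mL → factor 18300/35 = 522.86
Step 3: 0.35 mL brought to 39.4 mL → factor 39.4/0.35 = 112.57
Step 4: 180 μL + 23.3 mL = 23480 μL total → factor 23480/180 = 130.44
Step 5: 110 μL brought to 44.8 mL → factor 44800/110 = 407.27
Dilution factor to tube 3 = 7.6516 × 10^5; to tube 5 = 4.065 × 10^10
[tube 3]/[tube 5] = (factor to tube 5)/(factor to tube 3) = 4.065 × 10^10/7.6516 × 10^5 = 5.31 × 10^4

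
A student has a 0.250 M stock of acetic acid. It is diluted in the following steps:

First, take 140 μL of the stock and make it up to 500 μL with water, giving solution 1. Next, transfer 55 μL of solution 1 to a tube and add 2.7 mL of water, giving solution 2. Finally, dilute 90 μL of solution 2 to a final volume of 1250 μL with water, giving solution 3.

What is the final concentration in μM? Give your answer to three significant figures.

Step 1: 140 μL brought to 500 μL → factor 500/140 = 3.5714
Step 2: 55 μL + 2.7 mL = 2755 μL total → factor 2755/55 = 50.091
Step 3: 90 μL brought to 1250 μL → factor 1250/90 = 13.889
Overall dilution factor = 3.5714 × 50.091 × 13.889 = 2484.7
Final = 0.250 M / 2484.7 = 0.0001006 M = 101 μM

101 μM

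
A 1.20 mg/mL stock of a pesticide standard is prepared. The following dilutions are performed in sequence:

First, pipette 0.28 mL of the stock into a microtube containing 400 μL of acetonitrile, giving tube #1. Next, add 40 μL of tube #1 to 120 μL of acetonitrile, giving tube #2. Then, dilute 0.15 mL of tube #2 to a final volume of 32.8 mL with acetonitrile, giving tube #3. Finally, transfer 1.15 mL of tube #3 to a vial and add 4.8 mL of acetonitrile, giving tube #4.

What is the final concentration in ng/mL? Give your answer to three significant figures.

Step 1: 0.28 mL + 400 μL = 0.68 mL total → factor 0.68/0.28 = 2.4286
Step 2: 40 μL + 120 μL = 160 μL total → factor 160/40 = 4
Step 3: 0.15 mL brought to 32.8 mL → factor 32.8/0.15 = 218.67
Step 4: 1.15 mL + 4.8 mL = 5.95 mL total → factor 5.95/1.15 = 5.1739
Overall dilution factor = 2.4286 × 4 × 218.67 × 5.1739 = 10990
Final = 1.20 mg/mL / 10990 = 0.0001092 mg/mL = 109 ng/mL

109 ng/mL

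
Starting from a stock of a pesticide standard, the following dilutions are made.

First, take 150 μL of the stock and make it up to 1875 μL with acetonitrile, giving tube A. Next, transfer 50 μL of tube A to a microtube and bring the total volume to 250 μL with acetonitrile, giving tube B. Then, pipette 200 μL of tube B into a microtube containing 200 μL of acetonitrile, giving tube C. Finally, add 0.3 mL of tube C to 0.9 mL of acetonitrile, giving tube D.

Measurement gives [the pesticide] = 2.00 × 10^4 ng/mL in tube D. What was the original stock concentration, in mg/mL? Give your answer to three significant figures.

Step 1: 150 μL brought to 1875 μL → factor 1875/150 = 12.5
Step 2: 50 μL brought to 250 μL → factor 250/50 = 5
Step 3: 200 μL + 200 μL = 400 μL total → factor 400/200 = 2
Step 4: 0.3 mL + 0.9 mL = 1.2 mL total → factor 1.2/0.3 = 4
Overall dilution factor = 12.5 × 5 × 2 × 4 = 500
Stock = 2.00 × 10^4 ng/mL × 500 = 1.000 × 10^7 ng/mL = 10.0 mg/mL

10.0 mg/mL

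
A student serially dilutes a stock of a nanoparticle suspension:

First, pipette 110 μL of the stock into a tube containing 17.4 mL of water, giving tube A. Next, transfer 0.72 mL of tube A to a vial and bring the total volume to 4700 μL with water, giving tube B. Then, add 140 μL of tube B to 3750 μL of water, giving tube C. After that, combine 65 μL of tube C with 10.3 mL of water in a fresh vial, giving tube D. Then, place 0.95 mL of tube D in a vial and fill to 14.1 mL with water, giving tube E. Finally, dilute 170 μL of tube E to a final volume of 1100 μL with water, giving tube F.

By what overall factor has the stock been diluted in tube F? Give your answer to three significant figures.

Step 1: 110 μL + 17.4 mL = 17510 μL total → factor 17510/110 = 159.18
Step 2: 0.72 mL brought to 4700 μL → factor 4.7/0.72 = 6.5278
Step 3: 140 μL + 3750 μL = 3890 μL total → factor 3890/140 = 27.786
Step 4: 65 μL + 10.3 mL = 10365 μL total → factor 10365/65 = 159.46
Step 5: 0.95 mL brought to 14.1 mL → factor 14.1/0.95 = 14.842
Step 6: 170 μL brought to 1100 μL → factor 1100/170 = 6.4706
Overall dilution factor = 159.18 × 6.5278 × 27.786 × 159.46 × 14.842 × 6.4706 = 4.4216 × 10^8

4.42 × 10^8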